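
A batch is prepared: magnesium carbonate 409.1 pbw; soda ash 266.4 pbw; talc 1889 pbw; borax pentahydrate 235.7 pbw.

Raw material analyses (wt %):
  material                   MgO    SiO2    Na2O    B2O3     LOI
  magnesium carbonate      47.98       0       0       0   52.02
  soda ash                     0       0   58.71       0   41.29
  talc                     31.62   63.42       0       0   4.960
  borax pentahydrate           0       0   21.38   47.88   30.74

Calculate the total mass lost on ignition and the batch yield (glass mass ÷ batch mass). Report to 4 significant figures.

Mid-chain values are shown (rounded to four significant figures) across the worked steps — exact precision is held at each step; each reported value includes exactly one rounding. Derived quantities are re-derived using the weight values at 2311 pbw of glass at exact precision (ignition loss, the yield, totals, the four compositions, glass mass), as they appear in question or answer.
Material-by-material LOI:
  magnesium carbonate: 409.1 × 0.5202 = 212.8 pbw
  soda ash: 266.4 × 0.4129 = 110.0 pbw
  talc: 1889 × 0.04960 = 93.69 pbw
  borax pentahydrate: 235.7 × 0.3074 = 72.45 pbw
Total LOI = 489.0 pbw
Glass = batch − LOI = 2800 − 489.0 = 2311 pbw

LOI loss = 489.0 pbw; glass = 2311 pbw; yield = 82.54%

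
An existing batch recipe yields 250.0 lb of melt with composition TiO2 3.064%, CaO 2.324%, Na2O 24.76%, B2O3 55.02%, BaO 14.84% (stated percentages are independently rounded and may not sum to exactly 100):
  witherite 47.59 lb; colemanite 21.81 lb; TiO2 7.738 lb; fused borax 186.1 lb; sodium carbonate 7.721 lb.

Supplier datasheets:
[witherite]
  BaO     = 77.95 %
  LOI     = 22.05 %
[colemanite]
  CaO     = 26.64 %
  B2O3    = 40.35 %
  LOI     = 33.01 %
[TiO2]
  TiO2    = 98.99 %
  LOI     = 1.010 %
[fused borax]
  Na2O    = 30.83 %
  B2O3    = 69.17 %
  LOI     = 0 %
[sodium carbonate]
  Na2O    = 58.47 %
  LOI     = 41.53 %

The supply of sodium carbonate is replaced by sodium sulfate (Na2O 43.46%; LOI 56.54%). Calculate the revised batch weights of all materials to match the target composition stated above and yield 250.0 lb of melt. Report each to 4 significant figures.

Each numeric step maintains full precision in all steps; rounding to 4 significant figures applies to each in-between result as displayed. A single rounding finalizes each reported result. The derived quantities (glass mass, totals, yield, LOI, five oxide percentages) are recomputed using the weight values per 250.0 lb of glass in full precision as given in question or answer.
Oxide mass targets, per 250.0 lb melt:
  TiO2: 3.064% × 250.0 = 7.660 lb
  CaO: 2.324% × 250.0 = 5.810 lb
  Na2O: 24.76% × 250.0 = 61.90 lb
  B2O3: 55.02% × 250.0 = 137.6 lb
  BaO: 14.84% × 250.0 = 37.10 lb
A balance pass over the oxides, on the weights just shown, at the basis given (sum by sum, the targets are met up to rounding of the answer):
  TiO2: 7.738·0.9899 = 7.660 lb (target 7.660 lb)
  CaO: 21.81·0.2664 = 5.810 lb (target 5.810 lb)
  Na2O: 186.1·0.3083 + 10.39·0.4346 = 61.89 lb (target 61.90 lb)
  B2O3: 21.81·0.4035 + 186.1·0.6917 = 137.5 lb (target 137.6 lb)
  BaO: 47.59·0.7795 = 37.10 lb (target 37.10 lb)
The glass-mass cross-check: the batch minus its LOI: 250.0 lb (the targets, summed, come to 250.0 lb; stated basis 250.0 lb — differing by rounding only).
Whole-batch sum: Σ batch = 273.6 lb; the LOI term Σ batch·LOI equals 23.65 lb; the yield ratio, glass ÷ batch: 91.36%.

Revised batch per 250.0 lb melt:
  witherite: 47.59 lb
  colemanite: 21.81 lb
  TiO2: 7.738 lb
  fused borax: 186.1 lb
  sodium sulfate: 10.39 lb
Total batch = 273.6 lb; LOI loss = 23.65 lb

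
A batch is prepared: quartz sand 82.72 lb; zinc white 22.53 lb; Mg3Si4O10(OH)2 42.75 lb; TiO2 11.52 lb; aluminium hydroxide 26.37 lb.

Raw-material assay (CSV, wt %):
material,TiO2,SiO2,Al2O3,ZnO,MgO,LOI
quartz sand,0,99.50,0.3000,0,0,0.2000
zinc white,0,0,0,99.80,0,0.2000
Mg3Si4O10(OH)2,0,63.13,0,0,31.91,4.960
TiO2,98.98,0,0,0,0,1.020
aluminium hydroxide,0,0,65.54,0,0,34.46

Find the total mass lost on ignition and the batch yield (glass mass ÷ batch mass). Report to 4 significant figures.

LOI loss = 11.54 lb; glass = 174.4 lb; yield = 93.79%

In-progress results are displayed, rounded to 4 significant digits, across the worked steps; each numeric step holds full precision through every step; exactly one rounding goes into each reported number. Derived quantities, including ignition loss, the five compositions, totals, glass mass, the yield, are recomputed from the batch weights per 174.4 lb of glass in exact precision, as set out in question or answer.
Material-by-material LOI:
  quartz sand: 82.72 × 0.002000 = 0.1654 lb
  zinc white: 22.53 × 0.002000 = 0.04506 lb
  Mg3Si4O10(OH)2: 42.75 × 0.04960 = 2.120 lb
  TiO2: 11.52 × 0.01020 = 0.1175 lb
  aluminium hydroxide: 26.37 × 0.3446 = 9.087 lb
Total LOI = 11.54 lb
Glass = batch − LOI = 185.9 − 11.54 = 174.4 lb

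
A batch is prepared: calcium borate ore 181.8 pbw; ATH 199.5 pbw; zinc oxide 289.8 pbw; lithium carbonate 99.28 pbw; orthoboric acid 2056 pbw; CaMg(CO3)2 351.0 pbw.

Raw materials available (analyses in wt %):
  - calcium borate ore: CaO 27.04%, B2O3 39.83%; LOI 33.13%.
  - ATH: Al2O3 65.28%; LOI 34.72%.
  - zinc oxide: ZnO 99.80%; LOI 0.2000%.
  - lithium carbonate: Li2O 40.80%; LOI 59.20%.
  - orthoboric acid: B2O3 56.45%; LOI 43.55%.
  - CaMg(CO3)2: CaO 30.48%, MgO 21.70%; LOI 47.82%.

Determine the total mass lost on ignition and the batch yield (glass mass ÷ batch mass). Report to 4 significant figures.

Each numeric step holds full float precision at every stage; mid-chain values are printed rounded off to 4 significant figures when written out — exactly one rounding lands on each reported value — the derived quantities (six oxide percentages, yield, ignition loss, glass mass, totals) are recomputed starting from the weights on 1925 pbw of glass at exact precision, precisely as stated by the problem or the answer.
Ignition loss by material:
  calcium borate ore: 181.8 × 0.3313 = 60.23 pbw
  ATH: 199.5 × 0.3472 = 69.27 pbw
  zinc oxide: 289.8 × 0.002000 = 0.5796 pbw
  lithium carbonate: 99.28 × 0.5920 = 58.77 pbw
  orthoboric acid: 2056 × 0.4355 = 895.4 pbw
  CaMg(CO3)2: 351.0 × 0.4782 = 167.8 pbw
Total LOI = 1252 pbw
Glass = batch − LOI = 3177 − 1252 = 1925 pbw

LOI loss = 1252 pbw; glass = 1925 pbw; yield = 60.59%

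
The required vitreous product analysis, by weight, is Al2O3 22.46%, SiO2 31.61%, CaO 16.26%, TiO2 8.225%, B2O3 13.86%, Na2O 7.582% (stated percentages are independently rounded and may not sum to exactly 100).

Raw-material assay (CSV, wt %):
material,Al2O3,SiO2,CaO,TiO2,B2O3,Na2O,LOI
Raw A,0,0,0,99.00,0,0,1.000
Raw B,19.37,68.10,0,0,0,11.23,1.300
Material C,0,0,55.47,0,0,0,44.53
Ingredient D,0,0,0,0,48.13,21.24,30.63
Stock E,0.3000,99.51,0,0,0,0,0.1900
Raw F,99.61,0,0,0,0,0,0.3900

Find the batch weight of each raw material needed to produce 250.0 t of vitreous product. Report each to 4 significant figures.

Batch per 250.0 t vitreous product:
  Raw A: 20.77 t
  Raw B: 32.63 t
  Material C: 73.28 t
  Ingredient D: 71.99 t
  Stock E: 57.09 t
  Raw F: 49.85 t
Total batch = 305.6 t; LOI loss = 55.62 t; yield = 81.80%

In-progress results are displayed rounded to 4 significant digits in the printout — the working math carries full float precision all the way through — exactly one rounding is applied to each reported value — derived quantities, which include totals, glass mass, the six compositions, LOI, yield, are rebuilt at exact precision, as quoted within the problem or the answer, from the weighed amounts for 250.0 t of glass.
Target masses of each oxide per 250.0 t vitreous product:
  Al2O3: 22.46% × 250.0 = 56.15 t
  SiO2: 31.61% × 250.0 = 79.03 t
  CaO: 16.26% × 250.0 = 40.65 t
  TiO2: 8.225% × 250.0 = 20.56 t
  B2O3: 13.86% × 250.0 = 34.65 t
  Na2O: 7.582% × 250.0 = 18.95 t
Mass-balance tally per oxide applying the batch weights above, versus the basis set out (each sum matches its target mass within answer rounding):
  Al2O3: 32.63·0.1937 + 57.09·0.003000 + 49.85·0.9961 = 56.15 t (target 56.15 t)
  SiO2: 32.63·0.6810 + 57.09·0.9951 = 79.03 t (target 79.03 t)
  CaO: 73.28·0.5547 = 40.65 t (target 40.65 t)
  TiO2: 20.77·0.9900 = 20.56 t (target 20.56 t)
  B2O3: 71.99·0.4813 = 34.65 t (target 34.65 t)
  Na2O: 32.63·0.1123 + 71.99·0.2124 = 18.96 t (target 18.95 t)
The glass-mass cross-check: total batch − LOI = 250.0 t (oxide target masses add up to 250.0 t; versus the stated basis of 250.0 t — any gap is answer rounding).
Adding the batch up: Σ batch = 305.6 t; Σ batch·LOI gives LOI loss = 55.62 t; the yield ratio, glass ÷ batch: 81.80%.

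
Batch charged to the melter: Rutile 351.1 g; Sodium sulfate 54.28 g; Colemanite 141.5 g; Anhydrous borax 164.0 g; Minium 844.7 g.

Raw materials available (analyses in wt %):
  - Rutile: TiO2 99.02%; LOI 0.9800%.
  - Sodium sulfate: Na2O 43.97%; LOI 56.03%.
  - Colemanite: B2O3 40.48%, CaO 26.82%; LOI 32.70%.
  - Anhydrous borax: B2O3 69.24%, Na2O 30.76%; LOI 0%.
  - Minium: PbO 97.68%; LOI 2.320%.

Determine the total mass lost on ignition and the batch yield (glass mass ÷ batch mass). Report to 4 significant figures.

The intermediate values are printed rounded off to 4 significant digits across the worked steps; all internal work carries exact precision at each step — each reported number is rounded a single time; derived quantities are recomputed from the batch weights on 1456 g of glass in full float precision (glass mass, the five compositions, ignition loss, yield, the totals) exactly as printed in either problem or answer.
Loss on ignition, line by line:
  Rutile: 351.1 × 0.009800 = 3.441 g
  Sodium sulfate: 54.28 × 0.5603 = 30.41 g
  Colemanite: 141.5 × 0.3270 = 46.27 g
  Anhydrous borax: 164.0 × 0 = 0 g
  Minium: 844.7 × 0.02320 = 19.60 g
Total LOI = 99.72 g
Glass = batch − LOI = 1556 − 99.72 = 1456 g

LOI loss = 99.72 g; glass = 1456 g; yield = 93.59%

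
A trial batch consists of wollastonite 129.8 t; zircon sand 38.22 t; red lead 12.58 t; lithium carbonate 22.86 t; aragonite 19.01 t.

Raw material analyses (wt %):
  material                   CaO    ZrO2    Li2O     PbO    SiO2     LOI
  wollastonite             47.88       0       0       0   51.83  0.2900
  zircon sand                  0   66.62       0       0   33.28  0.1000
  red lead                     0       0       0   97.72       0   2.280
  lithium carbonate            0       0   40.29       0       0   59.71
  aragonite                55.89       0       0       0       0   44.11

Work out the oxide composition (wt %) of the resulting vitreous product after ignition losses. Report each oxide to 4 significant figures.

Mid-chain values appear, with 4-significant-figure rounding, between the steps; exact precision is maintained at all times — each reported number takes just one rounding; the derived quantities (ignition loss, yield, net glass mass, five oxide percentages, totals) are rebuilt at exact precision starting from the weights for 199.7 t of glass, exactly as printed in the problem or the answer.
Per-oxide mass from batch:
  CaO: 129.8·0.4788 + 19.01·0.5589 = 72.77 t
  ZrO2: 38.22·0.6662 = 25.46 t
  Li2O: 22.86·0.4029 = 9.210 t
  PbO: 12.58·0.9772 = 12.29 t
  SiO2: 129.8·0.5183 + 38.22·0.3328 = 79.99 t
LOI: 129.8·0.002900 + 38.22·0.001000 + 12.58·0.02280 + 22.86·0.5971 + 19.01·0.4411 = 22.74 t
The glass mass, total less LOI, = 222.5 − 22.74 = 199.7 t (consistent with Σ oxide mass)
each wt % is 100 × oxide ÷ glass

Glass mass = 199.7 t (batch 222.5 − LOI 22.74).
Composition: CaO 36.44%, ZrO2 12.75%, Li2O 4.611%, PbO 6.155%, SiO2 40.05%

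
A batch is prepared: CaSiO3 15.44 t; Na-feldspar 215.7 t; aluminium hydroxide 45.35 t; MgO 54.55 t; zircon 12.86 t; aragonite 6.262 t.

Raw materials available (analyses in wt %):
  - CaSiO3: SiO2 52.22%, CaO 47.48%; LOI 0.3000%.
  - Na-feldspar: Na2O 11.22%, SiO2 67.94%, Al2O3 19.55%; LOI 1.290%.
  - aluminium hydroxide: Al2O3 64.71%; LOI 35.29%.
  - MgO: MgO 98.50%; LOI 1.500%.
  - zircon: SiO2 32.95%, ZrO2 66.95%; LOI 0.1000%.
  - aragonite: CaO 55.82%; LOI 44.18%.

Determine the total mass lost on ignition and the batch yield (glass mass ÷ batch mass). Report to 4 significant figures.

Each numeric step carries full precision from first step to last. Intermediates are shown rounded off to 4 significant digits alongside each step — every reported figure receives exactly one rounding. The derived quantities are computed from the batch weights for 327.7 t of glass in full float precision (the six compositions, the totals, yield, net glass mass, ignition loss), precisely as stated by problem or answer.
Per-material ignition loss:
  CaSiO3: 15.44 × 0.003000 = 0.04632 t
  Na-feldspar: 215.7 × 0.01290 = 2.783 t
  aluminium hydroxide: 45.35 × 0.3529 = 16.00 t
  MgO: 54.55 × 0.01500 = 0.8182 t
  zircon: 12.86 × 0.001000 = 0.01286 t
  aragonite: 6.262 × 0.4418 = 2.767 t
Total LOI = 22.43 t
Glass = batch − LOI = 350.2 − 22.43 = 327.7 t

LOI loss = 22.43 t; glass = 327.7 t; yield = 93.59%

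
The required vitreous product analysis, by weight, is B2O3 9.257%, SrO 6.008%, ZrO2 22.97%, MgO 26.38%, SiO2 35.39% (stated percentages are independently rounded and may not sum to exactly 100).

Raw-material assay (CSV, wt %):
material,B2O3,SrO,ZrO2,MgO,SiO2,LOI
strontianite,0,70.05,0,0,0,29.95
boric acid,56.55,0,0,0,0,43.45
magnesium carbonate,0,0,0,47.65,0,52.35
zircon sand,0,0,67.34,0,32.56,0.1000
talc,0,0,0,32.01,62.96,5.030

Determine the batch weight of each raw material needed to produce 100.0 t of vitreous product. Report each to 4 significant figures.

Batch per 100.0 t vitreous product:
  strontianite: 8.577 t
  boric acid: 16.37 t
  magnesium carbonate: 29.45 t
  zircon sand: 34.11 t
  talc: 38.57 t
Total batch = 127.1 t; LOI loss = 27.07 t; yield = 78.70%

All internal work runs at full precision at every stage — working values are rounded to four significant digits when displayed. Exactly one rounding is applied to each reported number — the derived quantities are re-derived at full precision (LOI, the totals, the yield, the five compositions, glass mass) starting from the weights on 100.0 t of glass, exactly as printed in the problem or answer text.
Oxide mass targets, per 100.0 t vitreous product:
  B2O3: 9.257% × 100.0 = 9.257 t
  SrO: 6.008% × 100.0 = 6.008 t
  ZrO2: 22.97% × 100.0 = 22.97 t
  MgO: 26.38% × 100.0 = 26.38 t
  SiO2: 35.39% × 100.0 = 35.39 t
A balance pass over the oxides, on the weights just shown, under the basis named above (sums match the target masses exact up to rounding of places):
  B2O3: 16.37·0.5655 = 9.257 t (target 9.257 t)
  SrO: 8.577·0.7005 = 6.008 t (target 6.008 t)
  ZrO2: 34.11·0.6734 = 22.97 t (target 22.97 t)
  MgO: 29.45·0.4765 + 38.57·0.3201 = 26.38 t (target 26.38 t)
  SiO2: 34.11·0.3256 + 38.57·0.6296 = 35.39 t (target 35.39 t)
Glass mass check: Σ batch − LOI loss = 100.0 t (per-oxide target masses sum to 100.0 t; against the stated basis, 100.0 t — rounding explains the deltas).
Batch grand total — Σ batch = 127.1 t; the LOI term Σ batch·LOI equals 27.07 t; yield: glass divided by total = 78.70%.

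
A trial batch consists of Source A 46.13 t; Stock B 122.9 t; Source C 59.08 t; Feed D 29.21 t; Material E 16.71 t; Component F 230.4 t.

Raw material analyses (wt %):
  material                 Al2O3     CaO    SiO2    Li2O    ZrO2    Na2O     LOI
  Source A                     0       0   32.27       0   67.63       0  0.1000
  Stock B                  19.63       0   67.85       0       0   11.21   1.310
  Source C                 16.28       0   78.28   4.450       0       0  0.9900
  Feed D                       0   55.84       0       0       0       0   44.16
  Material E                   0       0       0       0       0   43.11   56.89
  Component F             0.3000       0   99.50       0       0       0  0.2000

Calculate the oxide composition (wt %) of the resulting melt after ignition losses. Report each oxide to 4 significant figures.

Glass mass = 479.3 t (batch 504.4 − LOI 25.11).
Composition: Al2O3 7.184%, CaO 3.403%, SiO2 77.98%, Li2O 0.5485%, ZrO2 6.509%, Na2O 4.377%

Each numeric step maintains full precision in every operation — in-progress results are shown rounded to four significant figures alongside each step; each reported result takes a single rounding. Derived quantities are recomputed starting from the weights on 479.3 t of glass at full precision (glass mass, LOI, the yield, totals, six oxide percentages), as quoted within either problem or answer.
Mass of each oxide from the mix:
  Al2O3: 122.9·0.1963 + 59.08·0.1628 + 230.4·0.003000 = 34.43 t
  CaO: 29.21·0.5584 = 16.31 t
  SiO2: 46.13·0.3227 + 122.9·0.6785 + 59.08·0.7828 + 230.4·0.9950 = 373.8 t
  Li2O: 59.08·0.04450 = 2.629 t
  ZrO2: 46.13·0.6763 = 31.20 t
  Na2O: 122.9·0.1121 + 16.71·0.4311 = 20.98 t
LOI: 46.13·0.001000 + 122.9·0.01310 + 59.08·0.009900 + 29.21·0.4416 + 16.71·0.5689 + 230.4·0.002000 = 25.11 t
Glass mass = batch − LOI = 504.4 − 25.11 = 479.3 t (matching Σ of the oxides)
wt %: oxide over glass, times 100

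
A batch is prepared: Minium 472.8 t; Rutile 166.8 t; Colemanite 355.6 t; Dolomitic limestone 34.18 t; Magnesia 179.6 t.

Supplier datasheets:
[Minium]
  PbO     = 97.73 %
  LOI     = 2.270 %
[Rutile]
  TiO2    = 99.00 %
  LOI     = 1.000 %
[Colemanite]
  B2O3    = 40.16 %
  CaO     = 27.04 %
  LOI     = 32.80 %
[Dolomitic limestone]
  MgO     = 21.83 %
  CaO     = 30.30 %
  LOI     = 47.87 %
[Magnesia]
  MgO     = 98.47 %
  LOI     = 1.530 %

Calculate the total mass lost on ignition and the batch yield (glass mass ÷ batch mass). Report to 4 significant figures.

The working math keeps full float precision at every stage; mid-chain values are printed rounded to 4 significant digits as written — every reported number takes just one rounding. All derived quantities (the totals, LOI, net glass mass, yield, five oxide percentages) are re-derived from the batch weights on 1061 t of glass at full precision exactly as printed in either problem or answer.
Ignition loss by material:
  Minium: 472.8 × 0.02270 = 10.73 t
  Rutile: 166.8 × 0.01000 = 1.668 t
  Colemanite: 355.6 × 0.3280 = 116.6 t
  Dolomitic limestone: 34.18 × 0.4787 = 16.36 t
  Magnesia: 179.6 × 0.01530 = 2.748 t
Total LOI = 148.1 t
Glass = batch − LOI = 1209 − 148.1 = 1061 t

LOI loss = 148.1 t; glass = 1061 t; yield = 87.75%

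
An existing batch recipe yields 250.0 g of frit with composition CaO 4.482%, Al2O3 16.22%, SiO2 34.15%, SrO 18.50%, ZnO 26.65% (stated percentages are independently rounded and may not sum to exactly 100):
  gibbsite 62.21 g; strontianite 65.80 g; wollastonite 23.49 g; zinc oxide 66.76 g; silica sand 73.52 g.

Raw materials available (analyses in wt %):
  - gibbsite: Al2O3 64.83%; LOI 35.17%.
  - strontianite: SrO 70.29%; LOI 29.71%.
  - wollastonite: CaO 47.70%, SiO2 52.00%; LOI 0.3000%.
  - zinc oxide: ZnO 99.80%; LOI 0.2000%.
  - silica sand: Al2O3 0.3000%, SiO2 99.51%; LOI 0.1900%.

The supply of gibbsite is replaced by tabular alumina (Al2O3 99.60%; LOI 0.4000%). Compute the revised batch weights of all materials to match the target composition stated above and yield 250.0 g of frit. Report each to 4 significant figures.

Revised batch per 250.0 g frit:
  tabular alumina: 40.49 g
  strontianite: 65.80 g
  wollastonite: 23.49 g
  zinc oxide: 66.76 g
  silica sand: 73.52 g
Total batch = 270.1 g; LOI loss = 20.05 g

The intermediate values are printed, rounded to 4 significant digits, at each printed step — all internal work runs at full precision at every stage. Every reported figure is rounded exactly once. Derived quantities (five oxide percentages, yield, ignition loss, net glass mass, totals) are carried from the batch weights per 250.0 g of glass in full float precision, as quoted within the problem or answer text.
Target oxide masses per 250.0 g frit:
  CaO: 4.482% × 250.0 = 11.20 g
  Al2O3: 16.22% × 250.0 = 40.55 g
  SiO2: 34.15% × 250.0 = 85.38 g
  SrO: 18.50% × 250.0 = 46.25 g
  ZnO: 26.65% × 250.0 = 66.62 g
Balance tally, oxide-wise, applying the batch weights above, versus the basis set out (oxide sums agree with the targets up to rounding of the answer):
  CaO: 23.49·0.4770 = 11.20 g (target 11.20 g)
  Al2O3: 40.49·0.9960 + 73.52·0.003000 = 40.55 g (target 40.55 g)
  SiO2: 23.49·0.5200 + 73.52·0.9951 = 85.37 g (target 85.38 g)
  SrO: 65.80·0.7029 = 46.25 g (target 46.25 g)
  ZnO: 66.76·0.9980 = 66.63 g (target 66.62 g)
The glass-mass cross-check: batch total minus LOI = 250.0 g (the targets, summed, come to 250.0 g; against the stated basis, 250.0 g — differing by rounding only).
Summing the batch: Σ batch = 270.1 g; LOI removed, Σ of batch·LOI: 20.05 g; yield = glass ÷ total batch = 92.57%.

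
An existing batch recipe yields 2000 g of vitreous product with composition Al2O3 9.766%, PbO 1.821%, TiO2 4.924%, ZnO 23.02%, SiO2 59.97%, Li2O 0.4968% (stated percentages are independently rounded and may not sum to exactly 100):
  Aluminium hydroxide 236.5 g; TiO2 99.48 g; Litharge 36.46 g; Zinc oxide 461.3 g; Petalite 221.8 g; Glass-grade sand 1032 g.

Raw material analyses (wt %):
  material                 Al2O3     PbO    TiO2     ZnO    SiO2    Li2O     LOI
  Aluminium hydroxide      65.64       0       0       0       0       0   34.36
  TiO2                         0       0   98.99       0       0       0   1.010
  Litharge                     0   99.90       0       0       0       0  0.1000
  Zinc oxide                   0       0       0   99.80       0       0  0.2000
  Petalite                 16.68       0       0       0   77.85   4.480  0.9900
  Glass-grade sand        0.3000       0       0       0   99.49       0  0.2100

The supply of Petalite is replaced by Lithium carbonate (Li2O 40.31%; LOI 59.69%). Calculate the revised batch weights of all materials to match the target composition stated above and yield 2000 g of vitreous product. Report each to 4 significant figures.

Working values appear, rounded to four significant digits, across the worked steps; each numeric step runs at exact precision at all times — a single rounding yields every reported figure. The derived quantities are rebuilt at exact precision (LOI, glass mass, yield, six oxide percentages, the totals) from the batch weights per 2000 g of glass as they appear in either problem or answer.
Target masses of each oxide per 2000 g vitreous product:
  Al2O3: 9.766% × 2000 = 195.3 g
  PbO: 1.821% × 2000 = 36.42 g
  TiO2: 4.924% × 2000 = 98.48 g
  ZnO: 23.02% × 2000 = 460.4 g
  SiO2: 59.97% × 2000 = 1199 g
  Li2O: 0.4968% × 2000 = 9.936 g
Balance tally, oxide-wise, applying the batch weights above, versus the basis set out (target by target, the sums agree given rounding of the digits):
  Al2O3: 292.1·0.6564 + 1206·0.003000 = 195.4 g (target 195.3 g)
  PbO: 36.46·0.9990 = 36.42 g (target 36.42 g)
  TiO2: 99.48·0.9899 = 98.48 g (target 98.48 g)
  ZnO: 461.3·0.9980 = 460.4 g (target 460.4 g)
  SiO2: 1206·0.9949 = 1200 g (target 1199 g)
  Li2O: 24.65·0.4031 = 9.936 g (target 9.936 g)
Mass balance on the glass: batch total minus LOI = 2000 g (targets for the oxides total 2000 g; versus the stated basis of 2000 g — any gap is answer rounding).
Total batch = Σ batch = 2120 g; LOI loss = Σ batch·LOI = 119.6 g; yield: glass divided by total = 94.36%.

Revised batch per 2000 g vitreous product:
  Aluminium hydroxide: 292.1 g
  TiO2: 99.48 g
  Litharge: 36.46 g
  Zinc oxide: 461.3 g
  Lithium carbonate: 24.65 g
  Glass-grade sand: 1206 g
Total batch = 2120 g; LOI loss = 119.6 g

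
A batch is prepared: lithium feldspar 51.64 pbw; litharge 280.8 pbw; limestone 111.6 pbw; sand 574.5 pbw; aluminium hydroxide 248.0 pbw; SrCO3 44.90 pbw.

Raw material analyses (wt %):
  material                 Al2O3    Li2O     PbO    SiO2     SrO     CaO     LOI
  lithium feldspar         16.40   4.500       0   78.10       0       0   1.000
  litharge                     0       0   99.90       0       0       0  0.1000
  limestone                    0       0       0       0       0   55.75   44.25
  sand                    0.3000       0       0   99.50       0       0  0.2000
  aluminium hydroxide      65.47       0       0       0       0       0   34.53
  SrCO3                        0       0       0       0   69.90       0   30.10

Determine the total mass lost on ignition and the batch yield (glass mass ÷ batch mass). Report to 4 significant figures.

The working math maintains full float precision from start to finish — in-progress results appear, rounded to 4 significant figures, between the steps. Each reported figure carries a single rounding. The derived quantities are recomputed starting from the weights per 1161 pbw of glass at exact precision (LOI, six oxide percentages, the yield, glass mass, the totals), as they appear in the problem or answer text.
Each material's LOI contribution:
  lithium feldspar: 51.64 × 0.01000 = 0.5164 pbw
  litharge: 280.8 × 0.001000 = 0.2808 pbw
  limestone: 111.6 × 0.4425 = 49.38 pbw
  sand: 574.5 × 0.002000 = 1.149 pbw
  aluminium hydroxide: 248.0 × 0.3453 = 85.63 pbw
  SrCO3: 44.90 × 0.3010 = 13.51 pbw
Total LOI = 150.5 pbw
Glass = batch − LOI = 1311 − 150.5 = 1161 pbw

LOI loss = 150.5 pbw; glass = 1161 pbw; yield = 88.53%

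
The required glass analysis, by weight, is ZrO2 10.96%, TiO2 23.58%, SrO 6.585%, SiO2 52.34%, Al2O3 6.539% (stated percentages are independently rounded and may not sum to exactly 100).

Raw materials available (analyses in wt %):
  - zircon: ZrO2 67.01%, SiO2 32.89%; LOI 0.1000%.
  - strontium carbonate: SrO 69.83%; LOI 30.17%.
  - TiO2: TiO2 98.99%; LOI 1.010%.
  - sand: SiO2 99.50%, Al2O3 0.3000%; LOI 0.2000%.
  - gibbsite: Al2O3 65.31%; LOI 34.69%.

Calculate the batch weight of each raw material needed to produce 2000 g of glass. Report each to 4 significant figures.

Batch per 2000 g glass:
  zircon: 327.1 g
  strontium carbonate: 188.6 g
  TiO2: 476.4 g
  sand: 943.9 g
  gibbsite: 195.9 g
Total batch = 2132 g; LOI loss = 131.9 g; yield = 93.81%

Intermediates appear rounded to 4 significant figures at each printed step. Every computation keeps full float precision at every stage. Every reported value undergoes a single rounding; derived quantities, including the totals, the yield, glass mass, five oxide percentages, LOI, are recomputed starting from the weights on 2000 g of glass at full precision, precisely as stated by the question or the answer.
The oxide mass targets at 2000 g glass:
  ZrO2: 10.96% × 2000 = 219.2 g
  TiO2: 23.58% × 2000 = 471.6 g
  SrO: 6.585% × 2000 = 131.7 g
  SiO2: 52.34% × 2000 = 1047 g
  Al2O3: 6.539% × 2000 = 130.8 g
Sums-versus-targets review applying the batch weights above, versus the basis set out (sums match the target masses up to rounding of the answer):
  ZrO2: 327.1·0.6701 = 219.2 g (target 219.2 g)
  TiO2: 476.4·0.9899 = 471.6 g (target 471.6 g)
  SrO: 188.6·0.6983 = 131.7 g (target 131.7 g)
  SiO2: 327.1·0.3289 + 943.9·0.9950 = 1047 g (target 1047 g)
  Al2O3: 943.9·0.003000 + 195.9·0.6531 = 130.8 g (target 130.8 g)
Glass mass check: whole batch net of LOI = 2000 g (targets for the oxides total 2000 g; versus the stated basis of 2000 g — differing by rounding only).
Total batch = Σ batch = 2132 g; LOI removed, Σ of batch·LOI: 131.9 g; yield = glass ÷ total batch = 93.81%.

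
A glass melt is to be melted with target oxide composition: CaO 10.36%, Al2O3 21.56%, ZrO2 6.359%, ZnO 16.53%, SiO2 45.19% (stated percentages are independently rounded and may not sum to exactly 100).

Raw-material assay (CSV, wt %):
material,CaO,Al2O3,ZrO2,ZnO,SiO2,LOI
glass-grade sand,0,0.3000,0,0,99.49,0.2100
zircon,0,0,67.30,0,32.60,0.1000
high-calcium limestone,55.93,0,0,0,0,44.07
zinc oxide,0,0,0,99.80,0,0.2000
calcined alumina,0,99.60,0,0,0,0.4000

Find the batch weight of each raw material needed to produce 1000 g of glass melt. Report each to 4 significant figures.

The working math carries full precision in all steps — values along the way are printed rounded off to 4 significant digits within the worked lines. Every reported figure takes exactly one rounding; the derived quantities, including five oxide percentages, net glass mass, ignition loss, the totals, yield, are recomputed from the batch weights per 1000 g of glass in full float precision, as given in question or answer.
The oxide mass targets at 1000 g glass melt:
  CaO: 10.36% × 1000 = 103.6 g
  Al2O3: 21.56% × 1000 = 215.6 g
  ZrO2: 6.359% × 1000 = 63.59 g
  ZnO: 16.53% × 1000 = 165.3 g
  SiO2: 45.19% × 1000 = 451.9 g
Oxide-by-oxide audit on the weights just shown, relative to the basis at hand (each sum matches its target mass up to rounding of the answer):
  CaO: 185.2·0.5593 = 103.6 g (target 103.6 g)
  Al2O3: 423.3·0.003000 + 215.2·0.9960 = 215.6 g (target 215.6 g)
  ZrO2: 94.49·0.6730 = 63.59 g (target 63.59 g)
  ZnO: 165.6·0.9980 = 165.3 g (target 165.3 g)
  SiO2: 423.3·0.9949 + 94.49·0.3260 = 451.9 g (target 451.9 g)
Glass-mass sanity pass: total batch − LOI = 1000 g (targets for the oxides total 1000 g; against the stated basis, 1000 g — differing by rounding only).
Whole-batch sum: Σ batch = 1084 g; LOI removed, Σ of batch·LOI: 83.79 g; glass ÷ batch gives a yield of 92.27%.

Batch per 1000 g glass melt:
  glass-grade sand: 423.3 g
  zircon: 94.49 g
  high-calcium limestone: 185.2 g
  zinc oxide: 165.6 g
  calcined alumina: 215.2 g
Total batch = 1084 g; LOI loss = 83.79 g; yield = 92.27%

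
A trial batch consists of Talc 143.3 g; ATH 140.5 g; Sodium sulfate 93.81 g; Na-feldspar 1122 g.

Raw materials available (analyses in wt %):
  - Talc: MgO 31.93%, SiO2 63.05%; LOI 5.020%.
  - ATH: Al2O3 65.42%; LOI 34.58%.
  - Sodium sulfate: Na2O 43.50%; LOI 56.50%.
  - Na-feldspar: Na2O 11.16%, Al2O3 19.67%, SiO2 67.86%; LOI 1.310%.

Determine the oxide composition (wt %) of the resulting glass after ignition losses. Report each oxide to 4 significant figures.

Working values are printed rounded to 4 significant digits between the steps — each numeric step maintains exact precision from start to finish. Every reported result carries a single rounding — the derived quantities (the four compositions, yield, net glass mass, LOI, the totals) are recomputed from the batch weights on 1376 g of glass in full float precision, as they appear in problem or answer.
Delivered oxide masses:
  MgO: 143.3·0.3193 = 45.76 g
  Na2O: 93.81·0.4350 + 1122·0.1116 = 166.0 g
  Al2O3: 140.5·0.6542 + 1122·0.1967 = 312.6 g
  SiO2: 143.3·0.6305 + 1122·0.6786 = 851.7 g
LOI: 143.3·0.05020 + 140.5·0.3458 + 93.81·0.5650 + 1122·0.01310 = 123.5 g
batch − LOI leaves glass = 1500 − 123.5 = 1376 g (matching Σ of the oxides)
percent by weight: oxide/glass ×100

Glass mass = 1376 g (batch 1500 − LOI 123.5).
Composition: MgO 3.325%, Na2O 12.06%, Al2O3 22.72%, SiO2 61.89%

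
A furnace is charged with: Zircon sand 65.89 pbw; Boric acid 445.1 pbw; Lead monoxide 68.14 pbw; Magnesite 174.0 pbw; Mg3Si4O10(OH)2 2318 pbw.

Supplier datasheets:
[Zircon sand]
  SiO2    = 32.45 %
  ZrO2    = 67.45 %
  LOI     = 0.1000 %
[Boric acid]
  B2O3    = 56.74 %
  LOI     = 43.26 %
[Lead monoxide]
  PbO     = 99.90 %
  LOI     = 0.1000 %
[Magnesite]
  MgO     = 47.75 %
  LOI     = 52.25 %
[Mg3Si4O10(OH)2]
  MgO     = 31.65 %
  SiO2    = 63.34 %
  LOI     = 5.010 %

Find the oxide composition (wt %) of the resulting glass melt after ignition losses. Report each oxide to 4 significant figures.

Glass mass = 2671 pbw (batch 3071 − LOI 399.7).
Composition: MgO 30.57%, PbO 2.548%, B2O3 9.454%, SiO2 55.76%, ZrO2 1.664%

The whole derivation runs at exact precision at each step; the intermediate values are displayed rounded to four significant digits at each printed step. Every reported result receives exactly one rounding. All derived quantities (glass mass, the yield, the five compositions, ignition loss, totals) are computed starting from the weights per 2671 pbw of glass at exact precision, exactly as shown in problem or answer.
Mass of each oxide from the mix:
  MgO: 174.0·0.4775 + 2318·0.3165 = 816.7 pbw
  PbO: 68.14·0.9990 = 68.07 pbw
  B2O3: 445.1·0.5674 = 252.5 pbw
  SiO2: 65.89·0.3245 + 2318·0.6334 = 1490 pbw
  ZrO2: 65.89·0.6745 = 44.44 pbw
LOI: 65.89·0.001000 + 445.1·0.4326 + 68.14·0.001000 + 174.0·0.5225 + 2318·0.05010 = 399.7 pbw
The glass mass, total less LOI, = 3071 − 399.7 = 2671 pbw (consistent with Σ oxide mass)
wt %: oxide over glass, times 100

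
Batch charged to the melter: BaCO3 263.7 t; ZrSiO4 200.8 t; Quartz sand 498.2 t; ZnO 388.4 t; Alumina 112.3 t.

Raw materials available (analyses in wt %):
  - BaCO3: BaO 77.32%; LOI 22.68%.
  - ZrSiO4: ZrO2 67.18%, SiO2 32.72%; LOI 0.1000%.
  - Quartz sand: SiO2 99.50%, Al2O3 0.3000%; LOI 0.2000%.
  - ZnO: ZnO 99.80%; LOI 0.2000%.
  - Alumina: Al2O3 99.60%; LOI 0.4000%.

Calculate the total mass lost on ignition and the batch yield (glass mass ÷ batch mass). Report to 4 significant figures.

LOI loss = 62.23 t; glass = 1401 t; yield = 95.75%

The whole derivation holds full precision at all times — intermediates are printed (rounded to four significant figures) in the working; every reported figure takes exactly one rounding; all derived quantities are carried using the weight values for 1401 t of glass at full float precision (five oxide percentages, ignition loss, yield, net glass mass, the totals) precisely as stated by question or answer.
Each material's LOI contribution:
  BaCO3: 263.7 × 0.2268 = 59.81 t
  ZrSiO4: 200.8 × 0.001000 = 0.2008 t
  Quartz sand: 498.2 × 0.002000 = 0.9964 t
  ZnO: 388.4 × 0.002000 = 0.7768 t
  Alumina: 112.3 × 0.004000 = 0.4492 t
Total LOI = 62.23 t
Glass = batch − LOI = 1463 − 62.23 = 1401 t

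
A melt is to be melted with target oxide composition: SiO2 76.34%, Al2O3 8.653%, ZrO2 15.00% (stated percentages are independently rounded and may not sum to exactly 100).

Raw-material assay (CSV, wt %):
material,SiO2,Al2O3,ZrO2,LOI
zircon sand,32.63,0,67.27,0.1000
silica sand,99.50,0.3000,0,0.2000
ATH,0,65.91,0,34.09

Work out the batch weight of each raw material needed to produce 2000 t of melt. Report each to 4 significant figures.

Each numeric step maintains exact precision through the solve — mid-chain values are rounded to 4 significant figures as shown. Every reported figure sees exactly one rounding. All derived quantities, which include LOI, totals, three oxide percentages, glass mass, the yield, are rebuilt in full float precision, exactly as shown in the problem or the answer, from the weighed amounts at 2000 t of glass.
Target oxide masses per 2000 t melt:
  SiO2: 76.34% × 2000 = 1527 t
  Al2O3: 8.653% × 2000 = 173.1 t
  ZrO2: 15.00% × 2000 = 300.0 t
Oxide-by-oxide audit on the weights just shown, against the basis in use (target by target, the sums agree given rounding of the digits):
  SiO2: 446.0·0.3263 + 1388·0.9950 = 1527 t (target 1527 t)
  Al2O3: 1388·0.003000 + 256.3·0.6591 = 173.1 t (target 173.1 t)
  ZrO2: 446.0·0.6727 = 300.0 t (target 300.0 t)
Glass-mass closure: Σ batch − LOI loss = 2000 t (the targets, summed, come to 2000 t; against the stated basis, 2000 t — a pure rounding effect).
Total batch = Σ batch = 2090 t; the LOI term Σ batch·LOI equals 90.59 t; yield, glass over the total, = 95.67%.

Batch per 2000 t melt:
  zircon sand: 446.0 t
  silica sand: 1388 t
  ATH: 256.3 t
Total batch = 2090 t; LOI loss = 90.59 t; yield = 95.67%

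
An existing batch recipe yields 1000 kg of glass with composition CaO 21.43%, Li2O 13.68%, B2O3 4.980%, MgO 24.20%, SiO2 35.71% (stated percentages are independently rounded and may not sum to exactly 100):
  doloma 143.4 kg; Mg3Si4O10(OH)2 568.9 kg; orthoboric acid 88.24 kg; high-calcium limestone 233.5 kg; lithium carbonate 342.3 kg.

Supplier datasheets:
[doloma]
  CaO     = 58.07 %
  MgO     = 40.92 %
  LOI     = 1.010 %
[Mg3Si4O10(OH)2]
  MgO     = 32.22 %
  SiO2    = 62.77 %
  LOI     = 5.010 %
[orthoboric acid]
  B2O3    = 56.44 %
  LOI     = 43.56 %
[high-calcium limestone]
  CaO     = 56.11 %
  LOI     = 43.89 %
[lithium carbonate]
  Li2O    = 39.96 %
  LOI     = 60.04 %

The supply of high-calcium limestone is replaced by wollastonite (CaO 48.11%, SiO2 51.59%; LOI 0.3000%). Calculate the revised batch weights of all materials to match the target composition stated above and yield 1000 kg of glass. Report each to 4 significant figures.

All arithmetic keeps full precision at all times — mid-chain values appear rounded to four significant digits when written out — exactly one rounding goes into each reported result — the derived quantities are recomputed using the weight values per 1000 kg of glass at exact precision (ignition loss, totals, glass mass, five oxide percentages, yield) precisely as stated by problem or answer.
The oxide mass targets at 1000 kg glass:
  CaO: 21.43% × 1000 = 214.3 kg
  Li2O: 13.68% × 1000 = 136.8 kg
  B2O3: 4.980% × 1000 = 49.80 kg
  MgO: 24.20% × 1000 = 242.0 kg
  SiO2: 35.71% × 1000 = 357.1 kg
Sums-versus-targets review from the weights as reported, versus the basis set out (delivered sums recover each target up to rounding of the answer):
  CaO: 242.4·0.5807 + 152.9·0.4811 = 214.3 kg (target 214.3 kg)
  Li2O: 342.3·0.3996 = 136.8 kg (target 136.8 kg)
  B2O3: 88.24·0.5644 = 49.80 kg (target 49.80 kg)
  MgO: 242.4·0.4092 + 443.3·0.3222 = 242.0 kg (target 242.0 kg)
  SiO2: 443.3·0.6277 + 152.9·0.5159 = 357.1 kg (target 357.1 kg)
Glass-mass bookkeeping: Σ batch − LOI loss = 1000 kg (per-oxide target masses sum to 1000 kg; basis as stated: 1000 kg — gaps are rounding artifacts).
Total batch = Σ batch = 1269 kg; LOI removed, Σ of batch·LOI: 269.1 kg; as yield: glass ÷ batch → 78.80%.

Revised batch per 1000 kg glass:
  doloma: 242.4 kg
  Mg3Si4O10(OH)2: 443.3 kg
  orthoboric acid: 88.24 kg
  wollastonite: 152.9 kg
  lithium carbonate: 342.3 kg
Total batch = 1269 kg; LOI loss = 269.1 kg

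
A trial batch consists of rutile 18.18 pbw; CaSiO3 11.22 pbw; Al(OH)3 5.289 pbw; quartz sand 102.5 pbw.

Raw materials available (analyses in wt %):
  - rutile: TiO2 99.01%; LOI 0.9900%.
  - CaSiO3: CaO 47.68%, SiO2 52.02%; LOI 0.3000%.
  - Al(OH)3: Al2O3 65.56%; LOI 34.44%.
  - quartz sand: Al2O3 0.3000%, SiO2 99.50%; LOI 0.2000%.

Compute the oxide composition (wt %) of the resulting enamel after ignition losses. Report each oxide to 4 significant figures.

Every computation runs at full float precision through every step; mid-chain values are printed rounded off to 4 significant digits between the steps; every reported figure takes just one rounding; all derived quantities (yield, four oxide percentages, net glass mass, totals, ignition loss) are computed from the batch weights at 134.9 pbw of glass in full precision, as they appear in the question or the answer.
Oxide-by-oxide delivered mass:
  CaO: 11.22·0.4768 = 5.350 pbw
  TiO2: 18.18·0.9901 = 18.00 pbw
  Al2O3: 5.289·0.6556 + 102.5·0.003000 = 3.775 pbw
  SiO2: 11.22·0.5202 + 102.5·0.9950 = 107.8 pbw
LOI: 18.18·0.009900 + 11.22·0.003000 + 5.289·0.3444 + 102.5·0.002000 = 2.240 pbw
Resulting glass, batch − LOI: 137.2 − 2.240 = 134.9 pbw (the oxide masses sum to this)
each oxide over glass, ×100, is wt %

Glass mass = 134.9 pbw (batch 137.2 − LOI 2.240).
Composition: CaO 3.964%, TiO2 13.34%, Al2O3 2.797%, SiO2 79.90%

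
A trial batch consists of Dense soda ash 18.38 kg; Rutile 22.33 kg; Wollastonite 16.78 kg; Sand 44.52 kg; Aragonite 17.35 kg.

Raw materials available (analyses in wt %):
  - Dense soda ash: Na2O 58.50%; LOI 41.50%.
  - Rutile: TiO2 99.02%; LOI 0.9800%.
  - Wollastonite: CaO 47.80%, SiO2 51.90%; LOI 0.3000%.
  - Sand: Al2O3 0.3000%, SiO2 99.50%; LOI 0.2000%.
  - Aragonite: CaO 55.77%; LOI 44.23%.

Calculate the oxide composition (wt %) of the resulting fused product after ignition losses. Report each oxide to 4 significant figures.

Glass mass = 103.7 kg (batch 119.4 − LOI 15.66).
Composition: Al2O3 0.1288%, TiO2 21.32%, CaO 17.07%, Na2O 10.37%, SiO2 51.11%

Rounding to 4 significant figures applies to each in-between result as printed; all arithmetic carries exact precision in every operation; every reported result receives exactly one rounding. All derived quantities (totals, net glass mass, yield, the five compositions, LOI) are recomputed starting from the weights per 103.7 kg of glass at exact precision, as set out in the problem or answer text.
Delivered oxide masses:
  Al2O3: 44.52·0.003000 = 0.1336 kg
  TiO2: 22.33·0.9902 = 22.11 kg
  CaO: 16.78·0.4780 + 17.35·0.5577 = 17.70 kg
  Na2O: 18.38·0.5850 = 10.75 kg
  SiO2: 16.78·0.5190 + 44.52·0.9950 = 53.01 kg
LOI: 18.38·0.4150 + 22.33·0.009800 + 16.78·0.003000 + 44.52·0.002000 + 17.35·0.4423 = 15.66 kg
Glass mass = batch − LOI = 119.4 − 15.66 = 103.7 kg (= Σ oxide masses)
wt % = oxide mass / glass mass × 100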